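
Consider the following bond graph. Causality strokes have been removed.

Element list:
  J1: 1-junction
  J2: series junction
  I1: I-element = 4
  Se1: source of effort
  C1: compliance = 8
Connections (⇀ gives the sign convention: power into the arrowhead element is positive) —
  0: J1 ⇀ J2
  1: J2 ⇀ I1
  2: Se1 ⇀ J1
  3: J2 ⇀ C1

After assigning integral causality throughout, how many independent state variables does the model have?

2  (C1, I1 all integral)

bond 2 stroke at J1  (Se1: effort source, stroke at far end)
bond 0 stroke at J2  (J1: last free bond brings flow in)
bond 1 stroke at I1  (prefer integral on I1)
bond 3 stroke at J2  (J2 flow already set via bond 1)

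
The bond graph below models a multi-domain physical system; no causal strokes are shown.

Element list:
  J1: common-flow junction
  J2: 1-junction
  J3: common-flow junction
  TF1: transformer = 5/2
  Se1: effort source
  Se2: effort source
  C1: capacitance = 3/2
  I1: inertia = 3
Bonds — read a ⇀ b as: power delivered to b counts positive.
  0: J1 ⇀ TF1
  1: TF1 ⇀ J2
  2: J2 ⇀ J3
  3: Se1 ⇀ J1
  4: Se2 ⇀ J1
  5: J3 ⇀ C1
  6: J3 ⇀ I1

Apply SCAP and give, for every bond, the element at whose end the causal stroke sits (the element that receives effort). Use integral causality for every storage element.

#3 →J1  (Se1: effort source, stroke at far end)
#4 →J1  (Se2 fixes effort; stroke away)
#0 →TF1  (only one flow-in slot at J1)
#1 →J2  (TF1: transformer flips bond 0)
#2 →J3  (J2: last free bond brings flow in)
#5 →J3  (C1 integral (e out))
#6 →I1  (only one flow-in slot at J3)

bond 0 stroke at TF1
bond 1 stroke at J2
bond 2 stroke at J3
bond 3 stroke at J1
bond 4 stroke at J1
bond 5 stroke at J3
bond 6 stroke at I1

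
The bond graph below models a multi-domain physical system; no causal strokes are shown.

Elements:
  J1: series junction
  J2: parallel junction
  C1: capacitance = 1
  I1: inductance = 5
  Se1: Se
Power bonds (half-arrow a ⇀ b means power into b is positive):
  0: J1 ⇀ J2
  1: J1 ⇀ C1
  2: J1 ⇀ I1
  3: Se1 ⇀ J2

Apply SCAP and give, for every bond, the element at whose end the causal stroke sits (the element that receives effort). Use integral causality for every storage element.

β0 stroke→J1
β1 stroke→J1
β2 stroke→I1
β3 stroke→J2

β3 |J2  (Se1 fixes effort; stroke away)
β0 |J1  (J2: bond 3 brought effort, rest push out)
β1 |J1  (C1 outputs effort q/C1)
β2 |I1  (only one flow-in slot at J1)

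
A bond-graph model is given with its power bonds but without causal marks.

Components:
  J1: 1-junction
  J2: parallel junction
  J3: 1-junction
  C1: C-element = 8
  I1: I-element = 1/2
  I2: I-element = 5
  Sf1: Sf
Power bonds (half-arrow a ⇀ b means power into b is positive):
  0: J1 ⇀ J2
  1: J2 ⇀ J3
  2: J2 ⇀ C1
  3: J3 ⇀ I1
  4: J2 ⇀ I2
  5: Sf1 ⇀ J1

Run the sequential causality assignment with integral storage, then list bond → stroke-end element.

β5 |Sf1  (Sf1 fixes flow; stroke at Sf1)
β0 |J1  (1-jn J1 has f-setter on 5)
β2 |J2  (C1: C, integral causality)
β1 |J3  (J2 effort already set via bond 2)
β4 |I2  (common-e at J2 fixed by 2)
β3 |I1  (J3 needs exactly one f-in)

b0 stroke at J1
b1 stroke at J3
b2 stroke at J2
b3 stroke at I1
b4 stroke at I2
b5 stroke at Sf1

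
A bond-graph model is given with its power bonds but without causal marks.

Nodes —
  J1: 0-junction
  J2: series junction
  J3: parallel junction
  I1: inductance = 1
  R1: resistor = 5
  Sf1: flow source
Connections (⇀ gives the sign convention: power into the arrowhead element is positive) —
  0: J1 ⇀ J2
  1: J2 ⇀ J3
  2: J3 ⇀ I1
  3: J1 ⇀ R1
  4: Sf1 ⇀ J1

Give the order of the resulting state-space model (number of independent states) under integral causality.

1  (I1 all integral)

#4 stroke→Sf1  (Sf1 fixes flow; stroke at Sf1)
#2 stroke→I1  (I1: I, integral causality)
#1 stroke→J3  (closing 0-jn rule on J3)
#0 stroke→J2  (common-f at J2 fixed by 1)
#3 stroke→J1  (closing 0-jn rule on J1)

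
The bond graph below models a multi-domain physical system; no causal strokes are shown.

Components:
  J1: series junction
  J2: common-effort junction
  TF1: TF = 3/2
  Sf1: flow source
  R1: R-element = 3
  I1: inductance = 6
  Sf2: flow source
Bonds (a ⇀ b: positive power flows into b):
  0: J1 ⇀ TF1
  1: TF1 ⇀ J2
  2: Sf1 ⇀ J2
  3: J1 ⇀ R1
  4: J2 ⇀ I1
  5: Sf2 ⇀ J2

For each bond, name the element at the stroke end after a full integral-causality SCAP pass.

β2 stroke at Sf1  (Sf1: flow source, stroke at near end)
β5 stroke at Sf2  (Sf2 (Sf) sets flow on bond)
β4 stroke at I1  (prefer integral on I1)
β1 stroke at J2  (only one effort-in slot at J2)
β0 stroke at TF1  (through TF1, causality passes straight; one stroke at TF1)
β3 stroke at J1  (1-jn J1 has f-setter on 0)

β0 stroke→TF1
β1 stroke→J2
β2 stroke→Sf1
β3 stroke→J1
β4 stroke→I1
β5 stroke→Sf2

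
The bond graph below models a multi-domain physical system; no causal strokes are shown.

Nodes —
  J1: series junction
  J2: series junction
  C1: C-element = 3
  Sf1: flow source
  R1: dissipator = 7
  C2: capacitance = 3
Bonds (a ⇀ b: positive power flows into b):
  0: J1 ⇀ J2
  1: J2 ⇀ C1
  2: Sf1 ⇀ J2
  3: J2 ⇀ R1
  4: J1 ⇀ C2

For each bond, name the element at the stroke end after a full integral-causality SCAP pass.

bond 0 →J2
bond 1 →J2
bond 2 →Sf1
bond 3 →J2
bond 4 →J1

bond 2 |Sf1  (source Sf1 imposes f)
bond 0 |J2  (J2 flow already set via bond 2)
bond 1 |J2  (J2: bond 2 brought flow, rest push out)
bond 3 |J2  (common-f at J2 fixed by 2)
bond 4 |J1  (1-jn J1 has f-setter on 0)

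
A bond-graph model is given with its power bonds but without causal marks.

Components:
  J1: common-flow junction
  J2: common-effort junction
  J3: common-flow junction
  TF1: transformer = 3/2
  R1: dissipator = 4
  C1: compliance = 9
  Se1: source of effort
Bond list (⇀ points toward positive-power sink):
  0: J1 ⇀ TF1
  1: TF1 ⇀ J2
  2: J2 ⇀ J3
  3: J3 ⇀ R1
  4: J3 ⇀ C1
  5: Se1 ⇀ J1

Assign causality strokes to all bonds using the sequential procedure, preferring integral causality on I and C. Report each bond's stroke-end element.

β0 stroke at TF1
β1 stroke at J2
β2 stroke at J3
β3 stroke at R1
β4 stroke at J3
β5 stroke at J1

bond 5 stroke at J1  (Se1 (Se) sets effort on bond)
bond 0 stroke at TF1  (J1 needs exactly one f-in)
bond 1 stroke at J2  (TF1: transformer flips bond 0)
bond 2 stroke at J3  (J2 effort already set via bond 1)
bond 4 stroke at J3  (C1 outputs effort q/C1)
bond 3 stroke at R1  (closing 1-jn rule on J3)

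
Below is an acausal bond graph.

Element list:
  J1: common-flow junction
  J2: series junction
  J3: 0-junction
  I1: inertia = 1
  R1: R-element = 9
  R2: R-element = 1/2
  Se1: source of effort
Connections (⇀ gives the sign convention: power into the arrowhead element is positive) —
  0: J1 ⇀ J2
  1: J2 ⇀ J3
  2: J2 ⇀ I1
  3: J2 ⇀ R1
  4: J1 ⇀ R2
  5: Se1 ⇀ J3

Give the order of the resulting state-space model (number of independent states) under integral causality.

1  (I1 all integral)

b5 stroke at J3  (Se1: effort source, stroke at far end)
b1 stroke at J2  (common-e at J3 fixed by 5)
b2 stroke at I1  (I1: I, integral causality)
b0 stroke at J2  (J2: bond 2 brought flow, rest push out)
b3 stroke at J2  (1-jn J2 has f-setter on 2)
b4 stroke at J1  (J1 flow already set via bond 0)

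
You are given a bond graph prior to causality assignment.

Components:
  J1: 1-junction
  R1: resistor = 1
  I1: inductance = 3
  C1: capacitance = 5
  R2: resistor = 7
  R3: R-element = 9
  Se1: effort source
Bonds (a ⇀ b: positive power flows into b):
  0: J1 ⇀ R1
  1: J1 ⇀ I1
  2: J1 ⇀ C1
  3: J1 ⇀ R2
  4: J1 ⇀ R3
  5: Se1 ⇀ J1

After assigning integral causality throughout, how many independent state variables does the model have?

#5 →J1  (Se1 (Se) sets effort on bond)
#1 →I1  (I1: I, integral causality)
#0 →J1  (J1: bond 1 brought flow, rest push out)
#2 →J1  (J1: bond 1 brought flow, rest push out)
#3 →J1  (1-jn J1 has f-setter on 1)
#4 →J1  (common-f at J1 fixed by 1)

2  (C1, I1 all integral)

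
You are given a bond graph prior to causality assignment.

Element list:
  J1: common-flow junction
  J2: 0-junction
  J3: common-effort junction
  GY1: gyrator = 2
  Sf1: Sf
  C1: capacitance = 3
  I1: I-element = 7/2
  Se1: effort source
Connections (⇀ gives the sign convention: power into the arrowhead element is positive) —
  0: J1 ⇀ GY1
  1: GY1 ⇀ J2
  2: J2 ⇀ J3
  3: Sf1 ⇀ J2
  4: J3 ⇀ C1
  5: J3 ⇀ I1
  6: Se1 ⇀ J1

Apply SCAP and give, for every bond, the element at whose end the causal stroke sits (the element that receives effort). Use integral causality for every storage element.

b3 stroke at Sf1  (source Sf1 imposes f)
b6 stroke at J1  (Se1: effort source, stroke at far end)
b0 stroke at GY1  (closing 1-jn rule on J1)
b1 stroke at GY1  (through GY1, causality inverts; strokes same side of GY1)
b2 stroke at J2  (J2: last free bond brings effort in)
b4 stroke at J3  (prefer integral on C1)
b5 stroke at I1  (0-jn J3 has e-setter on 4)

b0 stroke at GY1
b1 stroke at GY1
b2 stroke at J2
b3 stroke at Sf1
b4 stroke at J3
b5 stroke at I1
b6 stroke at J1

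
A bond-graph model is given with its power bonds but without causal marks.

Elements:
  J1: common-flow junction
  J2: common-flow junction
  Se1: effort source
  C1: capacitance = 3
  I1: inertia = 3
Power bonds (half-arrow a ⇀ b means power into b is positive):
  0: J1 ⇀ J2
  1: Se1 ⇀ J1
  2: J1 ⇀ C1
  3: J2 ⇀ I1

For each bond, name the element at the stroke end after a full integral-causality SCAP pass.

b1 →J1  (Se1 fixes effort; stroke away)
b2 →J1  (C1 integral (e out))
b0 →J2  (J1 needs exactly one f-in)
b3 →I1  (only one flow-in slot at J2)

β0 stroke at J2
β1 stroke at J1
β2 stroke at J1
β3 stroke at I1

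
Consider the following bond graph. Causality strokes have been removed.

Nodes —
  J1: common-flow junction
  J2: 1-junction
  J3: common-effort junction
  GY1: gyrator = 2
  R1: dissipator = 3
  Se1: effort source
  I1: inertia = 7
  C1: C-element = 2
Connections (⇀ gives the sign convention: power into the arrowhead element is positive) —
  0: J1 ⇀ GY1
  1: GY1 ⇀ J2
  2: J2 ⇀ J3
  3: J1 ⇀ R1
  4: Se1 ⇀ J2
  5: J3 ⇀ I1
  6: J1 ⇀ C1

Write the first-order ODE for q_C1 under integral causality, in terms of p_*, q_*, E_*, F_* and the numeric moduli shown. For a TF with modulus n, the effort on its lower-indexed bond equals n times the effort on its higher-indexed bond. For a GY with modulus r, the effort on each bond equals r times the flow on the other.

β4 |J2  (Se1 (Se) sets effort on bond)
β5 |I1  (prefer integral on I1)
β2 |J3  (closing 0-jn rule on J3)
β1 |J2  (J2: bond 2 brought flow, rest push out)
β0 |J1  (GY1 both-in/both-out from 1)
β6 |J1  (prefer integral on C1)
β3 |R1  (closing 1-jn rule on J1)

dq_C1/dt = -2*p_I1/21 - q_C1/6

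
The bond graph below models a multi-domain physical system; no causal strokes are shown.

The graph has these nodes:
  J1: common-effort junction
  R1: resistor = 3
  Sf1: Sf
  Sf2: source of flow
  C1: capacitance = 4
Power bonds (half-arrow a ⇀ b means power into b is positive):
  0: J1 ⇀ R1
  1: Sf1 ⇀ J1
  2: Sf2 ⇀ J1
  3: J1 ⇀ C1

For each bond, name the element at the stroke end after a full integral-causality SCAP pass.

β0 stroke at R1
β1 stroke at Sf1
β2 stroke at Sf2
β3 stroke at J1

bond 1 |Sf1  (Sf1 (Sf) sets flow on bond)
bond 2 |Sf2  (Sf2 fixes flow; stroke at Sf2)
bond 3 |J1  (C1: C, integral causality)
bond 0 |R1  (common-e at J1 fixed by 3)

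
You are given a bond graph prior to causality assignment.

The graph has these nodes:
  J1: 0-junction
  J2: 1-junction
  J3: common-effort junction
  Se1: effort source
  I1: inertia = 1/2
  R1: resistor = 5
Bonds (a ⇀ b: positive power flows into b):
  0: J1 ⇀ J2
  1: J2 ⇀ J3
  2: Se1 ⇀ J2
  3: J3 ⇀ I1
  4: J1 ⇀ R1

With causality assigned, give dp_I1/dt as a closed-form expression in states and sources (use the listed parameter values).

#2 stroke→J2  (Se1 (Se) sets effort on bond)
#3 stroke→I1  (I1: I, integral causality)
#1 stroke→J3  (J3 needs exactly one e-in)
#0 stroke→J2  (common-f at J2 fixed by 1)
#4 stroke→J1  (only one effort-in slot at J1)

dp_I1/dt = E_Se1 - 10*p_I1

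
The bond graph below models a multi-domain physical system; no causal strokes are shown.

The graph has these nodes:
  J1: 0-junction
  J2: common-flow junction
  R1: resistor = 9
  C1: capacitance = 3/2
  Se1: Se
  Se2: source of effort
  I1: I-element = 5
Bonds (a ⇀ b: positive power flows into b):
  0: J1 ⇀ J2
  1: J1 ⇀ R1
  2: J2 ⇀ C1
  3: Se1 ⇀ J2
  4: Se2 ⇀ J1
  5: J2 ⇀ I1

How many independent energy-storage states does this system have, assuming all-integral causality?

2  (C1, I1 all integral)

b3 stroke at J2  (Se1 (Se) sets effort on bond)
b4 stroke at J1  (Se2: effort source, stroke at far end)
b0 stroke at J2  (J1 effort already set via bond 4)
b1 stroke at R1  (common-e at J1 fixed by 4)
b2 stroke at J2  (C1 outputs effort q/C1)
b5 stroke at I1  (J2: last free bond brings flow in)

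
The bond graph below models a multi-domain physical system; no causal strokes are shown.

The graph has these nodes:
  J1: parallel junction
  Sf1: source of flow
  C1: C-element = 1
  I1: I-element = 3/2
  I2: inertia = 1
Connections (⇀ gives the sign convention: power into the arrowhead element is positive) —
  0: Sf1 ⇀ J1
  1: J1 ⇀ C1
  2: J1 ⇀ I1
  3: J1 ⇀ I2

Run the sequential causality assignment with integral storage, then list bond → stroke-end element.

b0 stroke at Sf1  (source Sf1 imposes f)
b1 stroke at J1  (prefer integral on C1)
b2 stroke at I1  (J1 effort already set via bond 1)
b3 stroke at I2  (J1: bond 1 brought effort, rest push out)

#0 |Sf1
#1 |J1
#2 |I1
#3 |I2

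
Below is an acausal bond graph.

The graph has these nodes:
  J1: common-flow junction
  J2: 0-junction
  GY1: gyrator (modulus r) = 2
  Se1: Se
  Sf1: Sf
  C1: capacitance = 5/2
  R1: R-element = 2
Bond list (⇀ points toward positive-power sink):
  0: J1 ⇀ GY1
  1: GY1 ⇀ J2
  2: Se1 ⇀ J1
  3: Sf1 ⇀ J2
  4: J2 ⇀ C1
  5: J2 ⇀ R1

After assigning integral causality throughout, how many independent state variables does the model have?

bond 2 →J1  (Se1 (Se) sets effort on bond)
bond 3 →Sf1  (source Sf1 imposes f)
bond 0 →GY1  (J1 needs exactly one f-in)
bond 1 →GY1  (GY1: gyrator matches bond 0)
bond 4 →J2  (C1: C, integral causality)
bond 5 →R1  (common-e at J2 fixed by 4)

1  (C1 all integral)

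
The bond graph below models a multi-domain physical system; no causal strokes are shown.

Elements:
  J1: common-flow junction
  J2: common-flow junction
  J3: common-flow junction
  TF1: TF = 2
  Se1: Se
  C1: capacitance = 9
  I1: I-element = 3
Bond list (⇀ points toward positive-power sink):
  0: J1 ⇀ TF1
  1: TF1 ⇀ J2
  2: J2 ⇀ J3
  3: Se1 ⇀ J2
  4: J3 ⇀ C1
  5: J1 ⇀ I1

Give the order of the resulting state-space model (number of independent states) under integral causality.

bond 3 |J2  (Se1: effort source, stroke at far end)
bond 4 |J3  (C1 outputs effort q/C1)
bond 2 |J2  (closing 1-jn rule on J3)
bond 1 |TF1  (J2 needs exactly one f-in)
bond 0 |J1  (TF1: transformer flips bond 1)
bond 5 |I1  (closing 1-jn rule on J1)

2  (C1, I1 all integral)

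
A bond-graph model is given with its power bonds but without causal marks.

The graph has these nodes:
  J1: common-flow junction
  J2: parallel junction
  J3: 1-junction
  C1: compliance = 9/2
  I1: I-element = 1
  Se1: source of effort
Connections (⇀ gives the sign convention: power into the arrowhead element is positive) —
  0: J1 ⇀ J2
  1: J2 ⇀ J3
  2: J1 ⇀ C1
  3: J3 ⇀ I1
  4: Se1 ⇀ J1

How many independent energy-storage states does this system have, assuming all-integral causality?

2  (C1, I1 all integral)

bond 4 stroke→J1  (Se1: effort source, stroke at far end)
bond 2 stroke→J1  (C1: C, integral causality)
bond 0 stroke→J2  (J1 needs exactly one f-in)
bond 1 stroke→J3  (common-e at J2 fixed by 0)
bond 3 stroke→I1  (J3: last free bond brings flow in)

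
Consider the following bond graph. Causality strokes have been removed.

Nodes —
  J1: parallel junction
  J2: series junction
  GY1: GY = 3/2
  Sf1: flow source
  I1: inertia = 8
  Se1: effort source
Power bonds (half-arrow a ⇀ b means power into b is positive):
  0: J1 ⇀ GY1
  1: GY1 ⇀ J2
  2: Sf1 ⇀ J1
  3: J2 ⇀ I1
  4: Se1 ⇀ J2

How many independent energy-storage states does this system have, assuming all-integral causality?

1  (I1 all integral)

#2 →Sf1  (Sf1 (Sf) sets flow on bond)
#4 →J2  (Se1 fixes effort; stroke away)
#0 →J1  (J1 needs exactly one e-in)
#1 →J2  (through GY1, causality inverts; strokes same side of GY1)
#3 →I1  (J2 needs exactly one f-in)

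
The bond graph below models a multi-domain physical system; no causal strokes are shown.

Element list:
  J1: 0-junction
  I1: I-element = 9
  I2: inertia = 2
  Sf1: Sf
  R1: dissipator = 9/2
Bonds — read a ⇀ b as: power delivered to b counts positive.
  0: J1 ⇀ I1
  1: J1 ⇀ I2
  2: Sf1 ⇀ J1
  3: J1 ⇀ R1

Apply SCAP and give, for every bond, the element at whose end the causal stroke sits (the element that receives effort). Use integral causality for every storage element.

bond 2 |Sf1  (Sf1: flow source, stroke at near end)
bond 0 |I1  (I1: I, integral causality)
bond 1 |I2  (I2 integral (f out))
bond 3 |J1  (closing 0-jn rule on J1)

bond 0 stroke at I1
bond 1 stroke at I2
bond 2 stroke at Sf1
bond 3 stroke at J1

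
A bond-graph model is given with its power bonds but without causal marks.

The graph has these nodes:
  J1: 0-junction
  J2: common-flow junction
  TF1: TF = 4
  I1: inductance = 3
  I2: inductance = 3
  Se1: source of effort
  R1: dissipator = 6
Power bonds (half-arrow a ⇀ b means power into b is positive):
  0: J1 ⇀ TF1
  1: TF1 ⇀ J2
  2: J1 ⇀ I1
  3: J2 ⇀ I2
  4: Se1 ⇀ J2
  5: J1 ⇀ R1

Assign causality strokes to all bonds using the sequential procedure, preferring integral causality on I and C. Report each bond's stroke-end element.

β0 |TF1
β1 |J2
β2 |I1
β3 |I2
β4 |J2
β5 |J1

#4 stroke at J2  (Se1 (Se) sets effort on bond)
#2 stroke at I1  (prefer integral on I1)
#3 stroke at I2  (I2 integral (f out))
#1 stroke at J2  (common-f at J2 fixed by 3)
#0 stroke at TF1  (through TF1, causality passes straight; one stroke at TF1)
#5 stroke at J1  (only one effort-in slot at J1)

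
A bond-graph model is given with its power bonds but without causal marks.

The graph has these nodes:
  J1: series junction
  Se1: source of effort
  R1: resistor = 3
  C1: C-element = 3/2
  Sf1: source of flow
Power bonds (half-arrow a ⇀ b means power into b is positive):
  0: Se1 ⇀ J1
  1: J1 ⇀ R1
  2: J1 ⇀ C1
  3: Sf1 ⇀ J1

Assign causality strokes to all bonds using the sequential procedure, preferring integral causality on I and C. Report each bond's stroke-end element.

bond 0 →J1
bond 1 →J1
bond 2 →J1
bond 3 →Sf1

#0 →J1  (Se1 fixes effort; stroke away)
#3 →Sf1  (Sf1: flow source, stroke at near end)
#1 →J1  (J1: bond 3 brought flow, rest push out)
#2 →J1  (J1: bond 3 brought flow, rest push out)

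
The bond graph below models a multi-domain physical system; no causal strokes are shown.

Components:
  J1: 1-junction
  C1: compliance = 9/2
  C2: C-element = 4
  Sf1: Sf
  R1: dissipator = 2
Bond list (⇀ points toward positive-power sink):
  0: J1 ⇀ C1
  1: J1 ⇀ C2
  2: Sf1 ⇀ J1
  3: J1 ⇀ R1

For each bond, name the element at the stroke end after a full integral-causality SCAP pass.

β2 →Sf1  (Sf1 fixes flow; stroke at Sf1)
β0 →J1  (common-f at J1 fixed by 2)
β1 →J1  (J1 flow already set via bond 2)
β3 →J1  (common-f at J1 fixed by 2)

b0 stroke at J1
b1 stroke at J1
b2 stroke at Sf1
b3 stroke at J1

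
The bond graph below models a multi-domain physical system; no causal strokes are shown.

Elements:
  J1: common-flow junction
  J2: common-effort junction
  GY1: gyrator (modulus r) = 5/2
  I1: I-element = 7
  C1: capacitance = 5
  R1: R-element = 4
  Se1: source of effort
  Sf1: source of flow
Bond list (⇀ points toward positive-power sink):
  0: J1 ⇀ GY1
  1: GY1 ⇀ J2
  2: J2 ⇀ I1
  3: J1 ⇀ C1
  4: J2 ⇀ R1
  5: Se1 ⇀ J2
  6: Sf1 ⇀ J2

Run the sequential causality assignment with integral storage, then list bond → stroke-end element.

bond 5 |J2  (Se1 fixes effort; stroke away)
bond 6 |Sf1  (Sf1 (Sf) sets flow on bond)
bond 1 |GY1  (J2: bond 5 brought effort, rest push out)
bond 2 |I1  (common-e at J2 fixed by 5)
bond 4 |R1  (J2 effort already set via bond 5)
bond 0 |GY1  (through GY1, causality inverts; strokes same side of GY1)
bond 3 |J1  (J1 flow already set via bond 0)

b0 |GY1
b1 |GY1
b2 |I1
b3 |J1
b4 |R1
b5 |J2
b6 |Sf1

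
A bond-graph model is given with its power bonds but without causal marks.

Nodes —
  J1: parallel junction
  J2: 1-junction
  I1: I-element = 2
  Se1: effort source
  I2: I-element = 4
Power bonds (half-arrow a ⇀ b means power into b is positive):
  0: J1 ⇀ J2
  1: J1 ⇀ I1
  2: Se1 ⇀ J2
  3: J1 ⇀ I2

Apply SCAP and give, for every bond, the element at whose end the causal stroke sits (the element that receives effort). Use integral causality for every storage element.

β0 stroke at J1
β1 stroke at I1
β2 stroke at J2
β3 stroke at I2

b2 stroke→J2  (Se1: effort source, stroke at far end)
b0 stroke→J1  (only one flow-in slot at J2)
b1 stroke→I1  (0-jn J1 has e-setter on 0)
b3 stroke→I2  (J1 effort already set via bond 0)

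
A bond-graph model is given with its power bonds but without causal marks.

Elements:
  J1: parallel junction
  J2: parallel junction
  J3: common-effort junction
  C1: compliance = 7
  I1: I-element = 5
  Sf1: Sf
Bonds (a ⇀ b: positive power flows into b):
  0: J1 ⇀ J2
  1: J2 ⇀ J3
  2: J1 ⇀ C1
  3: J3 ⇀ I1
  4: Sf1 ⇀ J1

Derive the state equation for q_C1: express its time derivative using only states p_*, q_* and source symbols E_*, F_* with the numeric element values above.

#4 stroke→Sf1  (Sf1 (Sf) sets flow on bond)
#2 stroke→J1  (C1 outputs effort q/C1)
#0 stroke→J2  (J1 effort already set via bond 2)
#1 stroke→J3  (common-e at J2 fixed by 0)
#3 stroke→I1  (J3 effort already set via bond 1)

dq_C1/dt = F_Sf1 - p_I1/5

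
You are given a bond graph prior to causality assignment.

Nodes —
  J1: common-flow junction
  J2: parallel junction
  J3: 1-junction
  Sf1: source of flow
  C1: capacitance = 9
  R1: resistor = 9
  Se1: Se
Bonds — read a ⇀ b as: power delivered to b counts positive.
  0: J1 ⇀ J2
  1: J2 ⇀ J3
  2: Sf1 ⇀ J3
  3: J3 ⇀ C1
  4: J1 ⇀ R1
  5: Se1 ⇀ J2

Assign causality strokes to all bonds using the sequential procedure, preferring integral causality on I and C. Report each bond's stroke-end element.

bond 0 stroke at J1
bond 1 stroke at J3
bond 2 stroke at Sf1
bond 3 stroke at J3
bond 4 stroke at R1
bond 5 stroke at J2

bond 2 stroke at Sf1  (Sf1 fixes flow; stroke at Sf1)
bond 5 stroke at J2  (Se1 (Se) sets effort on bond)
bond 0 stroke at J1  (J2: bond 5 brought effort, rest push out)
bond 1 stroke at J3  (J2 effort already set via bond 5)
bond 3 stroke at J3  (J3: bond 2 brought flow, rest push out)
bond 4 stroke at R1  (closing 1-jn rule on J1)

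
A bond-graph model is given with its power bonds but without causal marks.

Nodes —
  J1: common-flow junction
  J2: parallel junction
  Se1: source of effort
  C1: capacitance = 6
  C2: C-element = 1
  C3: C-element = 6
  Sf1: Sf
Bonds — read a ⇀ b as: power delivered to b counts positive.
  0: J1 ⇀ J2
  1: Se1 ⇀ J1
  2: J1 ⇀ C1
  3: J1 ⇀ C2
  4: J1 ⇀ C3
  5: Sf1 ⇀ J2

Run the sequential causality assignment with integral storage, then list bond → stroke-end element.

β0 →J2
β1 →J1
β2 →J1
β3 →J1
β4 →J1
β5 →Sf1

#1 stroke→J1  (Se1 (Se) sets effort on bond)
#5 stroke→Sf1  (source Sf1 imposes f)
#0 stroke→J2  (J2 needs exactly one e-in)
#2 stroke→J1  (1-jn J1 has f-setter on 0)
#3 stroke→J1  (1-jn J1 has f-setter on 0)
#4 stroke→J1  (J1: bond 0 brought flow, rest push out)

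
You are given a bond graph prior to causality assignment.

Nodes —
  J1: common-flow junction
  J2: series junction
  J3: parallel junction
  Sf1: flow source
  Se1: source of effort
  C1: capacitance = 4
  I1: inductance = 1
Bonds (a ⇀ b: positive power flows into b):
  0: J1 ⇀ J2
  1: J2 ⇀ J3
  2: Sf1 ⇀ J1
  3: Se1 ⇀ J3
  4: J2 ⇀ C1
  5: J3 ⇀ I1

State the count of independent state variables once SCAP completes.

b2 →Sf1  (source Sf1 imposes f)
b3 →J3  (Se1: effort source, stroke at far end)
b0 →J1  (1-jn J1 has f-setter on 2)
b1 →J2  (common-f at J2 fixed by 0)
b4 →J2  (J2: bond 0 brought flow, rest push out)
b5 →I1  (J3 effort already set via bond 3)

2  (C1, I1 all integral)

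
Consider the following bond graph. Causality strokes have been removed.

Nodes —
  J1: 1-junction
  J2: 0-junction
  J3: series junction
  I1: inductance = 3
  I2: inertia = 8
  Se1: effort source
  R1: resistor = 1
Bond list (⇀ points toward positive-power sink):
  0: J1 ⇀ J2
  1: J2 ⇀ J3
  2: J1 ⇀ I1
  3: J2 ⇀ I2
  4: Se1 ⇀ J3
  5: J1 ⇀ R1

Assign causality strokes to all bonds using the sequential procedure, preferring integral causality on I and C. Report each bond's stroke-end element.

#0 stroke→J1
#1 stroke→J2
#2 stroke→I1
#3 stroke→I2
#4 stroke→J3
#5 stroke→J1

bond 4 stroke→J3  (Se1 fixes effort; stroke away)
bond 1 stroke→J2  (only one flow-in slot at J3)
bond 0 stroke→J1  (0-jn J2 has e-setter on 1)
bond 3 stroke→I2  (common-e at J2 fixed by 1)
bond 2 stroke→I1  (I1 integral (f out))
bond 5 stroke→J1  (1-jn J1 has f-setter on 2)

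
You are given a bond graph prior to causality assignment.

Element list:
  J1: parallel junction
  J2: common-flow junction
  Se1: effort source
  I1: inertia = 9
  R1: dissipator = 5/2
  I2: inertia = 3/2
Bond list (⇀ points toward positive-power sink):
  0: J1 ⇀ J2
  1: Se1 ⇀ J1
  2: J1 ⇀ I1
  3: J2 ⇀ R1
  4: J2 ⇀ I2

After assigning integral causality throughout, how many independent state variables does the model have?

2  (I1, I2 all integral)

b1 stroke at J1  (source Se1 imposes e)
b0 stroke at J2  (common-e at J1 fixed by 1)
b2 stroke at I1  (J1 effort already set via bond 1)
b4 stroke at I2  (I2: I, integral causality)
b3 stroke at J2  (J2: bond 4 brought flow, rest push out)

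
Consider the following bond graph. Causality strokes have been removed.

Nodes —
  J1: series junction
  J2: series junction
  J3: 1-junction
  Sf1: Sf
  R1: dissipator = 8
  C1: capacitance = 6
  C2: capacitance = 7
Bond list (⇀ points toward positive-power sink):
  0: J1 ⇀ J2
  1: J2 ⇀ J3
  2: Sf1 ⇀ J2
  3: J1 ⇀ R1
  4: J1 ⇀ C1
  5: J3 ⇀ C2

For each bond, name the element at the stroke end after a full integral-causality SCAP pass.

β2 →Sf1  (source Sf1 imposes f)
β0 →J2  (1-jn J2 has f-setter on 2)
β1 →J2  (common-f at J2 fixed by 2)
β5 →J3  (common-f at J3 fixed by 1)
β3 →J1  (J1 flow already set via bond 0)
β4 →J1  (J1 flow already set via bond 0)

b0 stroke at J2
b1 stroke at J2
b2 stroke at Sf1
b3 stroke at J1
b4 stroke at J1
b5 stroke at J3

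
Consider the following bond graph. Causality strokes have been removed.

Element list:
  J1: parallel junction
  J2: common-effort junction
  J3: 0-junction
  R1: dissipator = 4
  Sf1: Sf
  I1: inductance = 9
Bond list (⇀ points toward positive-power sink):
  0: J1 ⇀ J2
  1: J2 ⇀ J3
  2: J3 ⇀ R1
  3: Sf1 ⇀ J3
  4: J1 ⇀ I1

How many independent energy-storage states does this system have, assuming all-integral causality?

1  (I1 all integral)

β3 stroke→Sf1  (source Sf1 imposes f)
β4 stroke→I1  (I1 outputs flow p/I1)
β0 stroke→J1  (only one effort-in slot at J1)
β1 stroke→J2  (only one effort-in slot at J2)
β2 stroke→J3  (only one effort-in slot at J3)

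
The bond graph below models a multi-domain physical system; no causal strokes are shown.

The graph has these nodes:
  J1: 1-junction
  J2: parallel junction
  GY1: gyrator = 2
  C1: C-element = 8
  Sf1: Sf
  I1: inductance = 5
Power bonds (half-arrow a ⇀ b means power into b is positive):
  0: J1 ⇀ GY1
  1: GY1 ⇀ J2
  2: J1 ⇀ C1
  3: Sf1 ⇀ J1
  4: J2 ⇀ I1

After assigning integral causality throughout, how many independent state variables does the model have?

2  (C1, I1 all integral)

β3 →Sf1  (Sf1: flow source, stroke at near end)
β0 →J1  (J1: bond 3 brought flow, rest push out)
β2 →J1  (J1: bond 3 brought flow, rest push out)
β1 →J2  (GY GY1: same side as bond 0)
β4 →I1  (common-e at J2 fixed by 1)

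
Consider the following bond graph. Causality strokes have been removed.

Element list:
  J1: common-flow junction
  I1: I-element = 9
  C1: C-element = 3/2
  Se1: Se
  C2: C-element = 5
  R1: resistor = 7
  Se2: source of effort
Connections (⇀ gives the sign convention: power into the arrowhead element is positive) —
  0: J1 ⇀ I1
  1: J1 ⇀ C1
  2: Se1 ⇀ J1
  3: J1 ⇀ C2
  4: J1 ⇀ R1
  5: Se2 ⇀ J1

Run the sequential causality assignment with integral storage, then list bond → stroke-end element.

bond 2 stroke→J1  (source Se1 imposes e)
bond 5 stroke→J1  (source Se2 imposes e)
bond 0 stroke→I1  (I1: I, integral causality)
bond 1 stroke→J1  (1-jn J1 has f-setter on 0)
bond 3 stroke→J1  (J1: bond 0 brought flow, rest push out)
bond 4 stroke→J1  (1-jn J1 has f-setter on 0)

β0 stroke→I1
β1 stroke→J1
β2 stroke→J1
β3 stroke→J1
β4 stroke→J1
β5 stroke→J1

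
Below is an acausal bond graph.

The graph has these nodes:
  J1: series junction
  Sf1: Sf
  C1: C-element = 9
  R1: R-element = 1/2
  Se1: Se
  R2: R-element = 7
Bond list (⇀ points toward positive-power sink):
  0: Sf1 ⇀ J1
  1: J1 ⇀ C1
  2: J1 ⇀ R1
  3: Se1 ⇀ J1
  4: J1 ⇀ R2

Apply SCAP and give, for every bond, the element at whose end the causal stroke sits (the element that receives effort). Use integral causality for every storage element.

b0 stroke→Sf1  (Sf1 (Sf) sets flow on bond)
b3 stroke→J1  (Se1 fixes effort; stroke away)
b1 stroke→J1  (common-f at J1 fixed by 0)
b2 stroke→J1  (common-f at J1 fixed by 0)
b4 stroke→J1  (1-jn J1 has f-setter on 0)

bond 0 stroke at Sf1
bond 1 stroke at J1
bond 2 stroke at J1
bond 3 stroke at J1
bond 4 stroke at J1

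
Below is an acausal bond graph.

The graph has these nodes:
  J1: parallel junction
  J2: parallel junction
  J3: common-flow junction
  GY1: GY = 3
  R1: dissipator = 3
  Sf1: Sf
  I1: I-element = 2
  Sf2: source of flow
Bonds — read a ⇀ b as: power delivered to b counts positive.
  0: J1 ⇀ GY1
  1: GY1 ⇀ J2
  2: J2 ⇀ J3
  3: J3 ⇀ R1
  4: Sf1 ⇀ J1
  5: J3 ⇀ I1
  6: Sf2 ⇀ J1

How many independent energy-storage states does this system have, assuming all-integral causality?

bond 4 stroke→Sf1  (source Sf1 imposes f)
bond 6 stroke→Sf2  (Sf2: flow source, stroke at near end)
bond 0 stroke→J1  (J1: last free bond brings effort in)
bond 1 stroke→J2  (GY1: gyrator matches bond 0)
bond 2 stroke→J3  (J2 effort already set via bond 1)
bond 5 stroke→I1  (I1 outputs flow p/I1)
bond 3 stroke→J3  (J3 flow already set via bond 5)

1  (I1 all integral)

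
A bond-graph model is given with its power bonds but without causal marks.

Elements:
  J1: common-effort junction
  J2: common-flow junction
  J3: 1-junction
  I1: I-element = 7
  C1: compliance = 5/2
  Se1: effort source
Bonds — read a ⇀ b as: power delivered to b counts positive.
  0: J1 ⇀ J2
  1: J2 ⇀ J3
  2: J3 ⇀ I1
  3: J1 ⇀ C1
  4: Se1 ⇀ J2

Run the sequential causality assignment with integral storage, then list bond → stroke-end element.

bond 4 stroke→J2  (Se1: effort source, stroke at far end)
bond 2 stroke→I1  (I1 integral (f out))
bond 1 stroke→J3  (J3: bond 2 brought flow, rest push out)
bond 0 stroke→J2  (J2: bond 1 brought flow, rest push out)
bond 3 stroke→J1  (J1: last free bond brings effort in)

β0 →J2
β1 →J3
β2 →I1
β3 →J1
β4 →J2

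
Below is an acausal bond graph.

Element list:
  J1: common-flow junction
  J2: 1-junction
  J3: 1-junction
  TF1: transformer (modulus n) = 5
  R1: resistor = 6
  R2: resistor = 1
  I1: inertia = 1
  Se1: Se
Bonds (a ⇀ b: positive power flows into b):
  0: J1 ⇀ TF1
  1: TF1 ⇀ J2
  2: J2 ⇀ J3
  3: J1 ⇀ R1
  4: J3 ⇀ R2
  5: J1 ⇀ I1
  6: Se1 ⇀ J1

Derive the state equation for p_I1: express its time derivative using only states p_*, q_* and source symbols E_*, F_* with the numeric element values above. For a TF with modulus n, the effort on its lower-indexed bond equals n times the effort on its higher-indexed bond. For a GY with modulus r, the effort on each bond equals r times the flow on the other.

b6 stroke at J1  (source Se1 imposes e)
b5 stroke at I1  (I1 integral (f out))
b0 stroke at J1  (common-f at J1 fixed by 5)
b3 stroke at J1  (common-f at J1 fixed by 5)
b1 stroke at TF1  (TF TF1: opposite of bond 0)
b2 stroke at J2  (J2 flow already set via bond 1)
b4 stroke at J3  (J3 flow already set via bond 2)

dp_I1/dt = E_Se1 - 31*p_I1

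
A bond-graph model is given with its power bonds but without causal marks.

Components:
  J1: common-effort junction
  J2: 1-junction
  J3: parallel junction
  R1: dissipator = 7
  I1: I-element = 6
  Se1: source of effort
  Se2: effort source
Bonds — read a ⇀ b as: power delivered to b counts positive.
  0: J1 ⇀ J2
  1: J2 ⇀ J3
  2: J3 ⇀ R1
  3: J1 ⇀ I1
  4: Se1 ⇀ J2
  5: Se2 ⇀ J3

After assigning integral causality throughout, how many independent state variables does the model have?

b4 stroke→J2  (Se1 (Se) sets effort on bond)
b5 stroke→J3  (Se2 (Se) sets effort on bond)
b1 stroke→J2  (common-e at J3 fixed by 5)
b2 stroke→R1  (J3 effort already set via bond 5)
b0 stroke→J1  (closing 1-jn rule on J2)
b3 stroke→I1  (J1: bond 0 brought effort, rest push out)

1  (I1 all integral)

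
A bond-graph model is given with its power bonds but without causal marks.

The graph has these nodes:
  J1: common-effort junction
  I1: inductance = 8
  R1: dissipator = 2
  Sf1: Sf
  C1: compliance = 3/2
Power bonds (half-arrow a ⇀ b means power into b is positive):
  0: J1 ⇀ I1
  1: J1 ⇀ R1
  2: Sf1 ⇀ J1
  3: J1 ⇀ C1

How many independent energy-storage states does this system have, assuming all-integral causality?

2  (C1, I1 all integral)

#2 |Sf1  (Sf1 (Sf) sets flow on bond)
#0 |I1  (I1 outputs flow p/I1)
#3 |J1  (C1: C, integral causality)
#1 |R1  (0-jn J1 has e-setter on 3)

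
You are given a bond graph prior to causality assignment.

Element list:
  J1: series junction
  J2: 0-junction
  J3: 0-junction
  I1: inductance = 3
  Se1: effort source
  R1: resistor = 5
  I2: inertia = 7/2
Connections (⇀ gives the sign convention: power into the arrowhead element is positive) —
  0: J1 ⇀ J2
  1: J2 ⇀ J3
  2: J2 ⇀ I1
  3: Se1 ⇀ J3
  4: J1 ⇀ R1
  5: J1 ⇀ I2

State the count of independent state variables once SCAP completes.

2  (I1, I2 all integral)

b3 stroke→J3  (Se1 (Se) sets effort on bond)
b1 stroke→J2  (J3 effort already set via bond 3)
b0 stroke→J1  (J2 effort already set via bond 1)
b2 stroke→I1  (J2 effort already set via bond 1)
b5 stroke→I2  (prefer integral on I2)
b4 stroke→J1  (common-f at J1 fixed by 5)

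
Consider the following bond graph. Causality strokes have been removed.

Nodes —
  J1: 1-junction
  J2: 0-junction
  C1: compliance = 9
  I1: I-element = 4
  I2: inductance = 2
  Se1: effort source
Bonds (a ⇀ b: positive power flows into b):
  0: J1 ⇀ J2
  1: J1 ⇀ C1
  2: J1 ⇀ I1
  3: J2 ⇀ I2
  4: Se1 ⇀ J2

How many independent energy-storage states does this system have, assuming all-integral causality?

bond 4 |J2  (Se1: effort source, stroke at far end)
bond 0 |J1  (common-e at J2 fixed by 4)
bond 3 |I2  (0-jn J2 has e-setter on 4)
bond 1 |J1  (C1 outputs effort q/C1)
bond 2 |I1  (J1: last free bond brings flow in)

3  (C1, I1, I2 all integral)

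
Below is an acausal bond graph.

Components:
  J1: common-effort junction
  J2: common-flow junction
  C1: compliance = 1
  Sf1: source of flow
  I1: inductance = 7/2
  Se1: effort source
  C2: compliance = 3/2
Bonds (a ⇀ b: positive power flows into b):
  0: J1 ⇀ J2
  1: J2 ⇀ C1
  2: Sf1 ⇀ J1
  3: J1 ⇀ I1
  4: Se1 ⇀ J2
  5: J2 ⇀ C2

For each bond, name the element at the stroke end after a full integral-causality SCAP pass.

β2 stroke→Sf1  (Sf1 (Sf) sets flow on bond)
β4 stroke→J2  (source Se1 imposes e)
β1 stroke→J2  (C1 outputs effort q/C1)
β3 stroke→I1  (I1 outputs flow p/I1)
β0 stroke→J1  (only one effort-in slot at J1)
β5 stroke→J2  (1-jn J2 has f-setter on 0)

#0 stroke at J1
#1 stroke at J2
#2 stroke at Sf1
#3 stroke at I1
#4 stroke at J2
#5 stroke at J2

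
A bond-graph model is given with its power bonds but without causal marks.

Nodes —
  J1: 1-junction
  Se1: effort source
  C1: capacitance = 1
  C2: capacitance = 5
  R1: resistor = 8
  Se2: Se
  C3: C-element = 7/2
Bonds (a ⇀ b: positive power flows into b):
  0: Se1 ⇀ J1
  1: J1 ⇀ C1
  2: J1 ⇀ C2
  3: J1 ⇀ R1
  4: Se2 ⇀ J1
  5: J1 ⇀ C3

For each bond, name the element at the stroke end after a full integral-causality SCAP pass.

β0 →J1
β1 →J1
β2 →J1
β3 →R1
β4 →J1
β5 →J1

β0 |J1  (Se1 fixes effort; stroke away)
β4 |J1  (Se2 fixes effort; stroke away)
β1 |J1  (C1 integral (e out))
β2 |J1  (C2 integral (e out))
β5 |J1  (prefer integral on C3)
β3 |R1  (only one flow-in slot at J1)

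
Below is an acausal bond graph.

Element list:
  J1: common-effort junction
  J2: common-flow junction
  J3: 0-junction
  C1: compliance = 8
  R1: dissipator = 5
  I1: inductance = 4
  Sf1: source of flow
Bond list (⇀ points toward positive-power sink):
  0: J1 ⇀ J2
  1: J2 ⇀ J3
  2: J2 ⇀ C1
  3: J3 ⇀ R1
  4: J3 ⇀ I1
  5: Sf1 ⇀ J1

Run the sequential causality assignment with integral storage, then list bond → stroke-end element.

b5 |Sf1  (Sf1 fixes flow; stroke at Sf1)
b0 |J1  (J1: last free bond brings effort in)
b1 |J2  (J2: bond 0 brought flow, rest push out)
b2 |J2  (common-f at J2 fixed by 0)
b4 |I1  (I1 integral (f out))
b3 |J3  (J3 needs exactly one e-in)

β0 →J1
β1 →J2
β2 →J2
β3 →J3
β4 →I1
β5 →Sf1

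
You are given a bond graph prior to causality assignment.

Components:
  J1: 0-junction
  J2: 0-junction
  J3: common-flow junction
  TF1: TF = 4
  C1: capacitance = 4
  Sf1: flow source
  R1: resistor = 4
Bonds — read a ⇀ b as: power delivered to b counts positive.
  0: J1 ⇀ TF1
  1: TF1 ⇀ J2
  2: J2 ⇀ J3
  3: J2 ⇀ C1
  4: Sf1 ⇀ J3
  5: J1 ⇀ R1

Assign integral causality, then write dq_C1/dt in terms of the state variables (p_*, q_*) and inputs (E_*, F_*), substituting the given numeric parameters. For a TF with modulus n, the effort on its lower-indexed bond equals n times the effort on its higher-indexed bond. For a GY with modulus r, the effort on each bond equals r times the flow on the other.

dq_C1/dt = -F_Sf1 - q_C1

bond 4 stroke→Sf1  (Sf1: flow source, stroke at near end)
bond 2 stroke→J3  (J3 flow already set via bond 4)
bond 3 stroke→J2  (C1 outputs effort q/C1)
bond 1 stroke→TF1  (0-jn J2 has e-setter on 3)
bond 0 stroke→J1  (TF1: transformer flips bond 1)
bond 5 stroke→R1  (0-jn J1 has e-setter on 0)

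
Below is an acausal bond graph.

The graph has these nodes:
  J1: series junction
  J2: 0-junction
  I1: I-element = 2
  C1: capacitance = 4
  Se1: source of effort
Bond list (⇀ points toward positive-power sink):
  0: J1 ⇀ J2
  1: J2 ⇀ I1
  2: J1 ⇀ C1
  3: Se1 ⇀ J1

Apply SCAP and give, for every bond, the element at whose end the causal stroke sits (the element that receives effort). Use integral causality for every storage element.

β0 stroke→J2
β1 stroke→I1
β2 stroke→J1
β3 stroke→J1

bond 3 |J1  (source Se1 imposes e)
bond 1 |I1  (prefer integral on I1)
bond 0 |J2  (only one effort-in slot at J2)
bond 2 |J1  (J1: bond 0 brought flow, rest push out)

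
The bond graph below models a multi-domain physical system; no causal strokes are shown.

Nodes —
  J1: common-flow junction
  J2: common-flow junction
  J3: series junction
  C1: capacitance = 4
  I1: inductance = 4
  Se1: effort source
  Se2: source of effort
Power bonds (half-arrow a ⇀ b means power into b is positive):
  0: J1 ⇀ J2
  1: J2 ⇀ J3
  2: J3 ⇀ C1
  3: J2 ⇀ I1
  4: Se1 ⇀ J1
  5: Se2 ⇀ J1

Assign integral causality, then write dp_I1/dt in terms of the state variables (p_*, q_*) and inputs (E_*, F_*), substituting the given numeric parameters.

β4 |J1  (Se1 (Se) sets effort on bond)
β5 |J1  (Se2: effort source, stroke at far end)
β0 |J2  (J1: last free bond brings flow in)
β2 |J3  (C1 integral (e out))
β1 |J2  (closing 1-jn rule on J3)
β3 |I1  (J2 needs exactly one f-in)

dp_I1/dt = E_Se1 + E_Se2 - q_C1/4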